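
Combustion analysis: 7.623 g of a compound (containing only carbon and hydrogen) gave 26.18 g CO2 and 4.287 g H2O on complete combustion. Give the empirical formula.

C5H4

mol C = 26.18 / 44.01 = 0.5949; mass C = 0.5949 × 12.01 = 7.144 g
mol H = 2 × (4.287 / 18.02) = 0.4758; mass H = 0.4758 × 1.008 = 0.4796 g
Divide by the smallest (0.4758 mol H): C 1.250, H 1.000
×4: C 5.00, H 4.00 → C5H4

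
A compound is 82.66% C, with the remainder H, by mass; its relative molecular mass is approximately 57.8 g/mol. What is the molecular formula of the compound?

Assume 100 g: 82.66 g C, 17.34 g H.
Moles — C: 82.66 / 12.01 = 6.883 mol; H: 17.34 / 1.008 = 17.2 mol
Divide by the smallest (6.883 mol C): C 1.000, H 2.499
Multiply by 2: C 2.00, H 5.00 → C2H5
Empirical-formula mass = 29.06 g/mol
n = 57.8 / 29.06 = 1.99 ≈ 2
Molecular formula = (C2H5)×2 = C4H10

C4H10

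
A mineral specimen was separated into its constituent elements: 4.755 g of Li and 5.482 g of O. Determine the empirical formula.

Moles — Li: 4.755 / 6.94 = 0.6852 mol; O: 5.482 / 16.00 = 0.3426 mol
Ratios (÷ 0.3426): Li 2.000, O 1.000
→ Li2O

Li2O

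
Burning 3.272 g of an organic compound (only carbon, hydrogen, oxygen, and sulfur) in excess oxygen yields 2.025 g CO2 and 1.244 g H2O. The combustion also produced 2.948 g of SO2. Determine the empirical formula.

mol C = 2.025 / 44.01 = 0.04601; mass C = 0.04601 × 12.01 = 0.5526 g
mol H = 2 × (1.244 / 18.02) = 0.1381; mass H = 0.1381 × 1.008 = 0.1392 g
mol S = 2.948 / 64.07 = 0.04601; mass S = 1.476 g
mass O = 3.272 − (2.167) = 1.105 g → mol O = 0.06904
Smallest is S at 0.04601 mol; normalising gives C 1.000, H 3.001, O 1.500, S 1.000
Multiply by 2: C 2.00, H 6.00, O 3.00, S 2.00 → C2H6O3S2

C2H6O3S2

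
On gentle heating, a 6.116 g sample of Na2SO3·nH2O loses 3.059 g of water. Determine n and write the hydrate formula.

Mass of anhydrous Na2SO3 = 6.116 − 3.059 = 3.057 g
mol H2O = 3.059 / 18.02 = 0.1698
Molar mass of Na2SO3 = 126.05 g/mol → mol Na2SO3 = 3.057 / 126.05 = 0.02425
n = 0.1698 / 0.02425 = 7.00 ≈ 7 → Na2SO3·7H2O

Na2SO3·7H2O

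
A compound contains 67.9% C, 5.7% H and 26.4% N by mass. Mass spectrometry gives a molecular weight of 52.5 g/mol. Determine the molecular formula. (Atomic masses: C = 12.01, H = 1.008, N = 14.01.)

Assume 100 g: 67.9 g C, 5.7 g H, 26.4 g N.
n(C) = 67.9/12.01 = 5.654, n(H) = 5.7/1.008 = 5.655, n(N) = 26.4/14.01 = 1.884
Divide by the smallest (1.884 mol N): C 3.000, H 3.001, N 1.000
≈ 3:3:1 → C3H3N
Empirical-formula mass = 53.06 g/mol
n = 52.5 / 53.06 = 0.99 ≈ 1
Molecular formula = empirical formula = C3H3N

C3H3N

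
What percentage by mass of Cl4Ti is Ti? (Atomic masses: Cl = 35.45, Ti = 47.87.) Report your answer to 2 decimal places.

Molar mass = 4(35.45) + 1(47.87) = 189.670 g/mol
Mass of Ti per mole = 1 × 47.87 = 47.870 g
% Ti = 47.870 / 189.670 × 100 = 25.24%

25.24%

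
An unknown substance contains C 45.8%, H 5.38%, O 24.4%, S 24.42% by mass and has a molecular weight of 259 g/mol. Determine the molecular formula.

Assume 100 g: 45.8 g C, 5.38 g H, 24.4 g O, 24.42 g S.
Moles — C: 45.8 / 12.01 = 3.813 mol; H: 5.38 / 1.008 = 5.337 mol; O: 24.4 / 16.00 = 1.525 mol; S: 24.42 / 32.07 = 0.7615 mol
Divide by the smallest (0.7615 mol S): C 5.008, H 7.009, O 2.003, S 1.000
Ratio ≈ 5:7:2:1, so the empirical formula is C5H7O2S
Empirical-formula mass = 131.18 g/mol
n = 259 / 131.18 = 1.97 ≈ 2
Molecular formula = (C5H7O2S)×2 = C10H14O4S2

C10H14O4S2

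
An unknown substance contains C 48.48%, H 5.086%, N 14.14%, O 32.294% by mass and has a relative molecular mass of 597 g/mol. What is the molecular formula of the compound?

C24H30N6O12

Assume 100 g: 48.48 g C, 5.086 g H, 14.14 g N, 32.294 g O.
C: 48.48 g ÷ 12.01 g/mol = 4.037 mol
H: 5.086 g ÷ 1.008 g/mol = 5.046 mol
N: 14.14 g ÷ 14.01 g/mol = 1.009 mol
O: 32.294 g ÷ 16.00 g/mol = 2.018 mol
Smallest is N at 1.009 mol; normalising gives C 4.000, H 4.999, N 1.000, O 2.000
Ratio ≈ 4:5:1:2, so the empirical formula is C4H5NO2
Empirical-formula mass = 99.09 g/mol
n = 597 / 99.09 = 6.02 ≈ 6
Molecular formula = (C4H5NO2)×6 = C24H30N6O12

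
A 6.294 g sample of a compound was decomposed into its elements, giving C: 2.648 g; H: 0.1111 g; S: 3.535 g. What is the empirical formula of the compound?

C: 2.648 g ÷ 12.01 g/mol = 0.2205 mol
H: 0.1111 g ÷ 1.008 g/mol = 0.1102 mol
S: 3.535 g ÷ 32.07 g/mol = 0.1102 mol
Ratios (÷ 0.1102): C 2.000, H 1.000, S 1.000
Ratio ≈ 2:1:1, so the empirical formula is C2HS

C2HS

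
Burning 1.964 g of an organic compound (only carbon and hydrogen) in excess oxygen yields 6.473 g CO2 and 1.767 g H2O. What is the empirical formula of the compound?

C3H4

mol C = 6.473 / 44.01 = 0.1471; mass C = 0.1471 × 12.01 = 1.766 g
mol H = 2 × (1.767 / 18.02) = 0.1961; mass H = 0.1961 × 1.008 = 0.1977 g
Smallest is C at 0.1471 mol; normalising gives C 1.000, H 1.333
×3: C 3.00, H 4.00 → C3H4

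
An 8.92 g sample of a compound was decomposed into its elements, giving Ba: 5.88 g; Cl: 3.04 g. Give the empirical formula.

BaCl2

Ba: 5.88 g ÷ 137.33 g/mol = 0.04282 mol
Cl: 3.04 g ÷ 35.45 g/mol = 0.08575 mol
Smallest is Ba at 0.04282 mol; normalising gives Ba 1.000, Cl 2.003
≈ 1:2 → BaCl2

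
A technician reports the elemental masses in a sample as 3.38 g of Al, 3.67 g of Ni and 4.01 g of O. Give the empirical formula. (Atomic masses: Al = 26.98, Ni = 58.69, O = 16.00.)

Al2NiO4

n(Al) = 3.38/26.98 = 0.1253, n(Ni) = 3.67/58.69 = 0.06253, n(O) = 4.01/16.00 = 0.2506
Smallest is Ni at 0.06253 mol; normalising gives Al 2.003, Ni 1.000, O 4.008
Ratio ≈ 2:1:4, so the empirical formula is Al2NiO4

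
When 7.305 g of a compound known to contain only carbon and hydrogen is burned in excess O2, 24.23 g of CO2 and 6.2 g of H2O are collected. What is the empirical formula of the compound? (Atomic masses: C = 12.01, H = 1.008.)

C4H5

mol C = 24.23 / 44.01 = 0.5506; mass C = 0.5506 × 12.01 = 6.612 g
mol H = 2 × (6.2 / 18.02) = 0.6881; mass H = 0.6881 × 1.008 = 0.6936 g
Ratios (÷ 0.5506): C 1.000, H 1.250
Multiply by 4: C 4.00, H 5.00 → C4H5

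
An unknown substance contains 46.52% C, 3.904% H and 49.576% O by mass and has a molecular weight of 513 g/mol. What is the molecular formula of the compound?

Assume 100 g: 46.52 g C, 3.904 g H, 49.576 g O.
n(C) = 46.52/12.01 = 3.873, n(H) = 3.904/1.008 = 3.873, n(O) = 49.576/16.00 = 3.099
Ratios (÷ 3.099): C 1.250, H 1.250, O 1.000
×4: C 5.00, H 5.00, O 4.00 → C5H5O4
Empirical-formula mass = 129.09 g/mol
n = 513 / 129.09 = 3.97 ≈ 4
Molecular formula = (C5H5O4)×4 = C20H20O16

C20H20O16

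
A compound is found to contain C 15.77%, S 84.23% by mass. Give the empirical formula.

Assume 100 g: 15.77 g C, 84.23 g S.
n(C) = 15.77/12.01 = 1.313, n(S) = 84.23/32.07 = 2.626
Smallest is C at 1.313 mol; normalising gives C 1.000, S 2.000
→ CS2

CS2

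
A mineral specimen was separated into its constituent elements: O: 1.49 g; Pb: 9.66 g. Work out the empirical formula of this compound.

O2Pb

Moles — O: 1.49 / 16.00 = 0.09312 mol; Pb: 9.66 / 207.2 = 0.04662 mol
Ratios (÷ 0.04662): O 1.997, Pb 1.000
Ratio ≈ 2:1, so the empirical formula is O2Pb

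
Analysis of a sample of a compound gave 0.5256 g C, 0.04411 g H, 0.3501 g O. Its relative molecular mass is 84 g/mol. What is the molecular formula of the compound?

C4H4O2

C: 0.5256 g ÷ 12.01 g/mol = 0.04376 mol
H: 0.04411 g ÷ 1.008 g/mol = 0.04376 mol
O: 0.3501 g ÷ 16.00 g/mol = 0.02188 mol
Divide by the smallest (0.02188 mol O): C 2.000, H 2.000, O 1.000
Ratio ≈ 2:2:1, so the empirical formula is C2H2O
Empirical-formula mass = 42.04 g/mol
n = 84 / 42.04 = 2.00 ≈ 2
Molecular formula = (C2H2O)×2 = C4H4O2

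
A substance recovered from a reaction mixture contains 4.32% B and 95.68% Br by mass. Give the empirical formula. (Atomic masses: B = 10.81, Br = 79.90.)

Assume 100 g: 4.32 g B, 95.68 g Br.
Moles — B: 4.32 / 10.81 = 0.3996 mol; Br: 95.68 / 79.90 = 1.197 mol
Ratios (÷ 0.3996): B 1.000, Br 2.997
Ratio ≈ 1:3, so the empirical formula is BBr3

BBr3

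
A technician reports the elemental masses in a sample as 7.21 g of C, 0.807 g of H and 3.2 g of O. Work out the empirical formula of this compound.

C3H4O

C: 7.21 g ÷ 12.01 g/mol = 0.6003 mol
H: 0.807 g ÷ 1.008 g/mol = 0.8006 mol
O: 3.2 g ÷ 16.00 g/mol = 0.2 mol
Smallest is O at 0.2 mol; normalising gives C 3.002, H 4.003, O 1.000
Ratio ≈ 3:4:1, so the empirical formula is C3H4O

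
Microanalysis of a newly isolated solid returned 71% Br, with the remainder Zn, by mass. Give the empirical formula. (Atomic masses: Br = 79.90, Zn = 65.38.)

Assume 100 g: 71 g Br, 29 g Zn.
Moles — Br: 71 / 79.90 = 0.8886 mol; Zn: 29 / 65.38 = 0.4436 mol
Divide by the smallest (0.4436 mol Zn): Br 2.003, Zn 1.000
≈ 2:1 → Br2Zn

Br2Zn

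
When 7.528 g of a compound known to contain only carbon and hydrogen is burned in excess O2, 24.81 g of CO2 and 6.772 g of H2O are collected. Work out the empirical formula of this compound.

C3H4

mol C = 24.81 / 44.01 = 0.5637; mass C = 0.5637 × 12.01 = 6.770 g
mol H = 2 × (6.772 / 18.02) = 0.7516; mass H = 0.7516 × 1.008 = 0.7576 g
Smallest is C at 0.5637 mol; normalising gives C 1.000, H 1.333
Multiply by 3: C 3.00, H 4.00 → C3H4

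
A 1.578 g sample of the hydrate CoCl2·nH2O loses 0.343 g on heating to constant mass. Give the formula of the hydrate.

CoCl2·2H2O

Mass of anhydrous CoCl2 = 1.578 − 0.343 = 1.235 g
mol H2O = 0.343 / 18.02 = 0.01903
Molar mass of CoCl2 = 129.83 g/mol → mol CoCl2 = 1.235 / 129.83 = 0.009512
n = 0.01903 / 0.009512 = 2.00 ≈ 2 → CoCl2·2H2O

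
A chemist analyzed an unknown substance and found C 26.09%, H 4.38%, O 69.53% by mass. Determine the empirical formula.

Assume 100 g: 26.09 g C, 4.38 g H, 69.53 g O.
C: 26.09 g ÷ 12.01 g/mol = 2.172 mol
H: 4.38 g ÷ 1.008 g/mol = 4.345 mol
O: 69.53 g ÷ 16.00 g/mol = 4.346 mol
Ratios (÷ 2.172): C 1.000, H 2.000, O 2.000
Ratio ≈ 1:2:2, so the empirical formula is CH2O2

CH2O2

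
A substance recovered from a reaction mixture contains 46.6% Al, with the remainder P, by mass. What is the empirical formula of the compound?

AlP

Assume 100 g: 46.6 g Al, 53.4 g P.
n(Al) = 46.6/26.98 = 1.727, n(P) = 53.4/30.97 = 1.724
Smallest is P at 1.724 mol; normalising gives Al 1.002, P 1.000
→ AlP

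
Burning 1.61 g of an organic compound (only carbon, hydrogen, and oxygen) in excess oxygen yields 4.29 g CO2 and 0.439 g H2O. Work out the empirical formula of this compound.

C4H2O

mol C = 4.29 / 44.01 = 0.09748; mass C = 0.09748 × 12.01 = 1.171 g
mol H = 2 × (0.439 / 18.02) = 0.04872; mass H = 0.04872 × 1.008 = 0.04911 g
mass O = 1.61 − (1.220) = 0.3902 g → mol O = 0.02439
Ratios (÷ 0.02439): C 3.997, H 1.998, O 1.000
≈ 4:2:1 → C4H2O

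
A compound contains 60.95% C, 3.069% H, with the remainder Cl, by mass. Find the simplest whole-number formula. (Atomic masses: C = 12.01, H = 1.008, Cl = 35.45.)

C5H3Cl

Assume 100 g: 60.95 g C, 3.069 g H, 35.981 g Cl.
n(C) = 60.95/12.01 = 5.075, n(H) = 3.069/1.008 = 3.045, n(Cl) = 35.981/35.45 = 1.015
Divide by the smallest (1.015 mol Cl): C 5.000, H 3.000, Cl 1.000
≈ 5:3:1 → C5H3Cl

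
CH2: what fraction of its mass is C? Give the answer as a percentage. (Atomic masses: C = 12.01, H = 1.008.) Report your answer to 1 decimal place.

Molar mass = 1(12.01) + 2(1.008) = 14.026 g/mol
Mass of C per mole = 1 × 12.01 = 12.010 g
% C = 12.010 / 14.026 × 100 = 85.6%

85.6%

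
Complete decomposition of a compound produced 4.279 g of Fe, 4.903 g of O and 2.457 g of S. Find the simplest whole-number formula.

FeO4S

Fe: 4.279 g ÷ 55.85 g/mol = 0.07662 mol
O: 4.903 g ÷ 16.00 g/mol = 0.3064 mol
S: 2.457 g ÷ 32.07 g/mol = 0.07661 mol
Ratios (÷ 0.07661): Fe 1.000, O 4.000, S 1.000
→ FeO4S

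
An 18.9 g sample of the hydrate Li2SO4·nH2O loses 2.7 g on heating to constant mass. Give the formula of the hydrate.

Li2SO4·H2O

Mass of anhydrous Li2SO4 = 18.9 − 2.7 = 16.2 g
mol H2O = 2.7 / 18.02 = 0.1498
Molar mass of Li2SO4 = 109.95 g/mol → mol Li2SO4 = 16.2 / 109.95 = 0.1473
n = 0.1498 / 0.1473 = 1.02 ≈ 1 → Li2SO4·H2O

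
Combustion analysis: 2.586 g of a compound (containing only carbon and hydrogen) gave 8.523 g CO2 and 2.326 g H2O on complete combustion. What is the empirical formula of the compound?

C3H4

mol C = 8.523 / 44.01 = 0.1937; mass C = 0.1937 × 12.01 = 2.326 g
mol H = 2 × (2.326 / 18.02) = 0.2582; mass H = 0.2582 × 1.008 = 0.2602 g
Smallest is C at 0.1937 mol; normalising gives C 1.000, H 1.333
Scaling by 3: C 3.00, H 4.00 → C3H4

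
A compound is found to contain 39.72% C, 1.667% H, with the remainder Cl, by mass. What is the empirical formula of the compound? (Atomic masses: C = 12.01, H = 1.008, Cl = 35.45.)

C2HCl

Assume 100 g: 39.72 g C, 1.667 g H, 58.613 g Cl.
C: 39.72 g ÷ 12.01 g/mol = 3.307 mol
H: 1.667 g ÷ 1.008 g/mol = 1.654 mol
Cl: 58.613 g ÷ 35.45 g/mol = 1.653 mol
Divide by the smallest (1.653 mol Cl): C 2.000, H 1.000, Cl 1.000
≈ 2:1:1 → C2HCl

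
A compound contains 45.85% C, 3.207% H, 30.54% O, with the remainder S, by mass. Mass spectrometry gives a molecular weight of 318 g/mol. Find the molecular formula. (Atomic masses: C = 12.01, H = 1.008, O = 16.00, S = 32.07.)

Assume 100 g: 45.85 g C, 3.207 g H, 30.54 g O, 20.403 g S.
Moles — C: 45.85 / 12.01 = 3.818 mol; H: 3.207 / 1.008 = 3.182 mol; O: 30.54 / 16.00 = 1.909 mol; S: 20.403 / 32.07 = 0.6362 mol
Smallest is S at 0.6362 mol; normalising gives C 6.001, H 5.001, O 3.000, S 1.000
Ratio ≈ 6:5:3:1, so the empirical formula is C6H5O3S
Empirical-formula mass = 157.17 g/mol
n = 318 / 157.17 = 2.02 ≈ 2
Molecular formula = (C6H5O3S)×2 = C12H10O6S2

C12H10O6S2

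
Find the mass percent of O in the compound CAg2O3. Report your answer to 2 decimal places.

17.41%

Molar mass = 1(12.01) + 2(107.87) + 3(16.00) = 275.750 g/mol
Mass of O per mole = 3 × 16.00 = 48.000 g
% O = 48.000 / 275.750 × 100 = 17.41%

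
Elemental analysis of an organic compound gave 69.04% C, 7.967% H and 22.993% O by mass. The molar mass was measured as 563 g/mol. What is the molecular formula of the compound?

Assume 100 g: 69.04 g C, 7.967 g H, 22.993 g O.
n(C) = 69.04/12.01 = 5.749, n(H) = 7.967/1.008 = 7.904, n(O) = 22.993/16.00 = 1.437
Ratios (÷ 1.437): C 4.000, H 5.500, O 1.000
Multiply by 2: C 8.00, H 11.00, O 2.00 → C8H11O2
Empirical-formula mass = 139.17 g/mol
n = 563 / 139.17 = 4.05 ≈ 4
Molecular formula = (C8H11O2)×4 = C32H44O8

C32H44O8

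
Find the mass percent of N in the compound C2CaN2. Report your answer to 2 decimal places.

30.42%

Molar mass = 2(12.01) + 1(40.08) + 2(14.01) = 92.120 g/mol
Mass of N per mole = 2 × 14.01 = 28.020 g
% N = 28.020 / 92.120 × 100 = 30.42%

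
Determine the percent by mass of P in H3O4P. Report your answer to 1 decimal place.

Molar mass = 3(1.008) + 4(16.00) + 1(30.97) = 97.994 g/mol
Mass of P per mole = 1 × 30.97 = 30.970 g
% P = 30.970 / 97.994 × 100 = 31.6%

31.6%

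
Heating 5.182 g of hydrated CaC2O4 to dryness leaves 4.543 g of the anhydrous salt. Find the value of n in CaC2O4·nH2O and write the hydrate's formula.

CaC2O4·H2O

Mass of water lost = 5.182 − 4.543 = 0.639 g → 0.639 / 18.02 = 0.03546 mol H2O
Molar mass of CaC2O4 = 128.10 g/mol → mol CaC2O4 = 4.543 / 128.10 = 0.03546
n = 0.03546 / 0.03546 = 1.00 ≈ 1 → CaC2O4·H2O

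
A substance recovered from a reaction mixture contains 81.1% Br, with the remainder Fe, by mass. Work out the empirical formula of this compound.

Br3Fe

Assume 100 g: 81.1 g Br, 18.9 g Fe.
Moles — Br: 81.1 / 79.90 = 1.015 mol; Fe: 18.9 / 55.85 = 0.3384 mol
Smallest is Fe at 0.3384 mol; normalising gives Br 2.999, Fe 1.000
Ratio ≈ 3:1, so the empirical formula is Br3Fe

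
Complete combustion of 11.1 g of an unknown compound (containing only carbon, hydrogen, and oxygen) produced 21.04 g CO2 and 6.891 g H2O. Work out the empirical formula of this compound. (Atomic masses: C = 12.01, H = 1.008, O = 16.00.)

mol C = 21.04 / 44.01 = 0.4781; mass C = 0.4781 × 12.01 = 5.742 g
mol H = 2 × (6.891 / 18.02) = 0.7648; mass H = 0.7648 × 1.008 = 0.7709 g
mass O = 11.1 − (6.513) = 4.587 g → mol O = 0.2867
Smallest is O at 0.2867 mol; normalising gives C 1.667, H 2.668, O 1.000
×3: C 5.00, H 8.00, O 3.00 → C5H8O3

C5H8O3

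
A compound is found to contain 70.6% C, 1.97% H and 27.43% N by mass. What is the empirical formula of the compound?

Assume 100 g: 70.6 g C, 1.97 g H, 27.43 g N.
n(C) = 70.6/12.01 = 5.878, n(H) = 1.97/1.008 = 1.954, n(N) = 27.43/14.01 = 1.958
Ratios (÷ 1.954): C 3.008, H 1.000, N 1.002
≈ 3:1:1 → C3HN

C3HN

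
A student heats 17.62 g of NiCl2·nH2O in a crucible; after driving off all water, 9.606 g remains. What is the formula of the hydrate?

NiCl2·6H2O

Mass of water lost = 17.62 − 9.606 = 8.014 g → 8.014 / 18.02 = 0.4447 mol H2O
Molar mass of NiCl2 = 129.59 g/mol → mol NiCl2 = 9.606 / 129.59 = 0.07413
n = 0.4447 / 0.07413 = 6.00 ≈ 6 → NiCl2·6H2O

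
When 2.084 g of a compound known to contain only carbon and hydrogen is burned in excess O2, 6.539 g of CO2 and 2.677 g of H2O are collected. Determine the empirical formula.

mol C = 6.539 / 44.01 = 0.1486; mass C = 0.1486 × 12.01 = 1.784 g
mol H = 2 × (2.677 / 18.02) = 0.2971; mass H = 0.2971 × 1.008 = 0.2995 g
Smallest is C at 0.1486 mol; normalising gives C 1.000, H 2.000
Ratio ≈ 1:2, so the empirical formula is CH2

CH2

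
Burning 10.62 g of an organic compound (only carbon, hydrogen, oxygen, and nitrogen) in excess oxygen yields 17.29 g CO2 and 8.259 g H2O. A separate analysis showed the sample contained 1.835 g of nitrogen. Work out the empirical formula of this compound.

C6H14N2O3

mol C = 17.29 / 44.01 = 0.3929; mass C = 0.3929 × 12.01 = 4.718 g
mol H = 2 × (8.259 / 18.02) = 0.9166; mass H = 0.9166 × 1.008 = 0.9240 g
mol N = 1.835 / 14.01 = 0.1310
mass O = 10.62 − (7.477) = 3.143 g → mol O = 0.1964
Divide by the smallest (0.131 mol N): C 2.999, H 6.998, N 1.000, O 1.500
Multiply by 2: C 6.00, H 14.00, N 2.00, O 3.00 → C6H14N2O3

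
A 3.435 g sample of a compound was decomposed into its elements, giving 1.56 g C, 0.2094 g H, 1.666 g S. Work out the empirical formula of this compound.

C: 1.56 g ÷ 12.01 g/mol = 0.1299 mol
H: 0.2094 g ÷ 1.008 g/mol = 0.2077 mol
S: 1.666 g ÷ 32.07 g/mol = 0.05195 mol
Divide by the smallest (0.05195 mol S): C 2.500, H 3.999, S 1.000
Multiply by 2: C 5.00, H 8.00, S 2.00 → C5H8S2

C5H8S2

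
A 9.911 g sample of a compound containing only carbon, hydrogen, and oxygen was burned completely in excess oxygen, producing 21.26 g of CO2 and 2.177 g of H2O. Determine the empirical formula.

C2HO

mol C = 21.26 / 44.01 = 0.4831; mass C = 0.4831 × 12.01 = 5.802 g
mol H = 2 × (2.177 / 18.02) = 0.2416; mass H = 0.2416 × 1.008 = 0.2436 g
mass O = 9.911 − (6.045) = 3.866 g → mol O = 0.2416
Smallest is O at 0.2416 mol; normalising gives C 1.999, H 1.000, O 1.000
≈ 2:1:1 → C2HO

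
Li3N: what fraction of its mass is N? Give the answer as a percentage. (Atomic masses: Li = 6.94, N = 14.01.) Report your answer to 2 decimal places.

40.22%

Molar mass = 3(6.94) + 1(14.01) = 34.830 g/mol
Mass of N per mole = 1 × 14.01 = 14.010 g
% N = 14.010 / 34.830 × 100 = 40.22%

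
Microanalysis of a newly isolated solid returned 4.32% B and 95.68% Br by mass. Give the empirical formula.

BBr3

Assume 100 g: 4.32 g B, 95.68 g Br.
Moles — B: 4.32 / 10.81 = 0.3996 mol; Br: 95.68 / 79.90 = 1.197 mol
Divide by the smallest (0.3996 mol B): B 1.000, Br 2.997
Ratio ≈ 1:3, so the empirical formula is BBr3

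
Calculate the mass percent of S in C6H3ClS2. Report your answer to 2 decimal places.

Molar mass = 6(12.01) + 3(1.008) + 1(35.45) + 2(32.07) = 174.674 g/mol
Mass of S per mole = 2 × 32.07 = 64.140 g
% S = 64.140 / 174.674 × 100 = 36.72%

36.72%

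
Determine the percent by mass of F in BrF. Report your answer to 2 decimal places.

Molar mass = 1(79.90) + 1(19.00) = 98.900 g/mol
Mass of F per mole = 1 × 19.00 = 19.000 g
% F = 19.000 / 98.900 × 100 = 19.21%

19.21%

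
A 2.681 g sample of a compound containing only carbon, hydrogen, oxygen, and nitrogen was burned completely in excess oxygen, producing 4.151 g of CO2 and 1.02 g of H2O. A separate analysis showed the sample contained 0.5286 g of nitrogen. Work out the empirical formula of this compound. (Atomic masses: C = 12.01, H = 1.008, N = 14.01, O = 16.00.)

mol C = 4.151 / 44.01 = 0.09432; mass C = 0.09432 × 12.01 = 1.133 g
mol H = 2 × (1.02 / 18.02) = 0.1132; mass H = 0.1132 × 1.008 = 0.1141 g
mol N = 0.5286 / 14.01 = 0.03773
mass O = 2.681 − (1.775) = 0.9055 g → mol O = 0.05659
Divide by the smallest (0.03773 mol N): C 2.500, H 3.000, N 1.000, O 1.500
Multiply by 2: C 5.00, H 6.00, N 2.00, O 3.00 → C5H6N2O3

C5H6N2O3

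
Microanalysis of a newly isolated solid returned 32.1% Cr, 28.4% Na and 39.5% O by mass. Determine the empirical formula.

CrNa2O4

Assume 100 g: 32.1 g Cr, 28.4 g Na, 39.5 g O.
Moles — Cr: 32.1 / 52.00 = 0.6173 mol; Na: 28.4 / 22.99 = 1.235 mol; O: 39.5 / 16.00 = 2.469 mol
Divide by the smallest (0.6173 mol Cr): Cr 1.000, Na 2.001, O 3.999
Ratio ≈ 1:2:4, so the empirical formula is CrNa2O4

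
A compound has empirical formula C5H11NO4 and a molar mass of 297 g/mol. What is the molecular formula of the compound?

Empirical-formula mass = 149.15 g/mol
n = 297 / 149.15 = 1.99 ≈ 2
Molecular formula = (C5H11NO4)2 = C10H22N2O8

C10H22N2O8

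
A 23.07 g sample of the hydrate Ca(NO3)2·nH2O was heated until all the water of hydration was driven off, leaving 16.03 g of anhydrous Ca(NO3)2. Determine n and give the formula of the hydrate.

Mass of water lost = 23.07 − 16.03 = 7.04 g → 7.04 / 18.02 = 0.3907 mol H2O
Molar mass of Ca(NO3)2 = 164.10 g/mol → mol Ca(NO3)2 = 16.03 / 164.10 = 0.09768
n = 0.3907 / 0.09768 = 4.00 ≈ 4 → Ca(NO3)2·4H2O

Ca(NO3)2·4H2O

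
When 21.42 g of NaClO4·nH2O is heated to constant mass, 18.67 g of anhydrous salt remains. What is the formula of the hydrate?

NaClO4·H2O

Mass of water lost = 21.42 − 18.67 = 2.75 g → 2.75 / 18.02 = 0.1526 mol H2O
Molar mass of NaClO4 = 122.44 g/mol → mol NaClO4 = 18.67 / 122.44 = 0.1525
n = 0.1526 / 0.1525 = 1.00 ≈ 1 → NaClO4·H2O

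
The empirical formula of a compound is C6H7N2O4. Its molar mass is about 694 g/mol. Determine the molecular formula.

C24H28N8O16

Empirical-formula mass = 171.14 g/mol
n = 694 / 171.14 = 4.06 ≈ 4
Molecular formula = (C6H7N2O4)4 = C24H28N8O16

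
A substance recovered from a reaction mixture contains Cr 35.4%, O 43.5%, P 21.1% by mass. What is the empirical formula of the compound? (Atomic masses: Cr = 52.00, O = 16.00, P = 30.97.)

CrO4P

Assume 100 g: 35.4 g Cr, 43.5 g O, 21.1 g P.
Cr: 35.4 g ÷ 52.00 g/mol = 0.6808 mol
O: 43.5 g ÷ 16.00 g/mol = 2.719 mol
P: 21.1 g ÷ 30.97 g/mol = 0.6813 mol
Divide by the smallest (0.6808 mol Cr): Cr 1.000, O 3.994, P 1.001
Ratio ≈ 1:4:1, so the empirical formula is CrO4P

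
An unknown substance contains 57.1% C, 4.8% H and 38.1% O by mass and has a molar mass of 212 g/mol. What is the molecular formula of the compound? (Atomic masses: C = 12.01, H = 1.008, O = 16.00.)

C10H10O5

Assume 100 g: 57.1 g C, 4.8 g H, 38.1 g O.
n(C) = 57.1/12.01 = 4.754, n(H) = 4.8/1.008 = 4.762, n(O) = 38.1/16.00 = 2.381
Ratios (÷ 2.381): C 1.997, H 2.000, O 1.000
Ratio ≈ 2:2:1, so the empirical formula is C2H2O
Empirical-formula mass = 42.04 g/mol
n = 212 / 42.04 = 5.04 ≈ 5
Molecular formula = (C2H2O)×5 = C10H10O5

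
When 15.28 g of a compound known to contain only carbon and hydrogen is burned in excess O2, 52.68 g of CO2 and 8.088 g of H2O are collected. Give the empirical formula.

mol C = 52.68 / 44.01 = 1.197; mass C = 1.197 × 12.01 = 14.38 g
mol H = 2 × (8.088 / 18.02) = 0.8977; mass H = 0.8977 × 1.008 = 0.9049 g
Ratios (÷ 0.8977): C 1.333, H 1.000
Scaling by 3: C 4.00, H 3.00 → C4H3

C4H3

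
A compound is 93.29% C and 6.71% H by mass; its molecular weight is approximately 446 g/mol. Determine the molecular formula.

C35H30

Assume 100 g: 93.29 g C, 6.71 g H.
C: 93.29 g ÷ 12.01 g/mol = 7.768 mol
H: 6.71 g ÷ 1.008 g/mol = 6.657 mol
Ratios (÷ 6.657): C 1.167, H 1.000
Multiply by 6: C 7.00, H 6.00 → C7H6
Empirical-formula mass = 90.12 g/mol
n = 446 / 90.12 = 4.95 ≈ 5
Molecular formula = (C7H6)×5 = C35H30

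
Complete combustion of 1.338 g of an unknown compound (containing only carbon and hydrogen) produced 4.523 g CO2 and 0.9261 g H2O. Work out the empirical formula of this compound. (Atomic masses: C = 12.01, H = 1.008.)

mol C = 4.523 / 44.01 = 0.1028; mass C = 0.1028 × 12.01 = 1.234 g
mol H = 2 × (0.9261 / 18.02) = 0.1028; mass H = 0.1028 × 1.008 = 0.1036 g
Ratios (÷ 0.1028): C 1.000, H 1.000
→ CH

CH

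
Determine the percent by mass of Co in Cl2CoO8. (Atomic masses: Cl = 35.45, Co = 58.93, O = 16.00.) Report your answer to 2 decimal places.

22.86%

Molar mass = 2(35.45) + 1(58.93) + 8(16.00) = 257.830 g/mol
Mass of Co per mole = 1 × 58.93 = 58.930 g
% Co = 58.930 / 257.830 × 100 = 22.86%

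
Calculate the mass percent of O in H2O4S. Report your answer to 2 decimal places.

Molar mass = 2(1.008) + 4(16.00) + 1(32.07) = 98.086 g/mol
Mass of O per mole = 4 × 16.00 = 64.000 g
% O = 64.000 / 98.086 × 100 = 65.25%

65.25%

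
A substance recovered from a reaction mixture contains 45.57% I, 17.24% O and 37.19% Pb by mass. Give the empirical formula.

I2O6Pb

Assume 100 g: 45.57 g I, 17.24 g O, 37.19 g Pb.
Moles — I: 45.57 / 126.90 = 0.3591 mol; O: 17.24 / 16.00 = 1.077 mol; Pb: 37.19 / 207.2 = 0.1795 mol
Divide by the smallest (0.1795 mol Pb): I 2.001, O 6.003, Pb 1.000
≈ 2:6:1 → I2O6Pb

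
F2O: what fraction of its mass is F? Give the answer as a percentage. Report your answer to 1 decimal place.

Molar mass = 2(19.00) + 1(16.00) = 54.000 g/mol
Mass of F per mole = 2 × 19.00 = 38.000 g
% F = 38.000 / 54.000 × 100 = 70.4%

70.4%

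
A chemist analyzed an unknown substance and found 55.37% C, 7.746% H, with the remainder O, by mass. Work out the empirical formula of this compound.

C6H10O3

Assume 100 g: 55.37 g C, 7.746 g H, 36.884 g O.
Moles — C: 55.37 / 12.01 = 4.61 mol; H: 7.746 / 1.008 = 7.685 mol; O: 36.884 / 16.00 = 2.305 mol
Divide by the smallest (2.305 mol O): C 2.000, H 3.333, O 1.000
×3: C 6.00, H 10.00, O 3.00 → C6H10O3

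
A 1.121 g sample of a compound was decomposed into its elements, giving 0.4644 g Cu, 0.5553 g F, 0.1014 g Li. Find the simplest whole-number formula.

Cu: 0.4644 g ÷ 63.55 g/mol = 0.007308 mol
F: 0.5553 g ÷ 19.00 g/mol = 0.02923 mol
Li: 0.1014 g ÷ 6.94 g/mol = 0.01461 mol
Smallest is Cu at 0.007308 mol; normalising gives Cu 1.000, F 3.999, Li 1.999
→ CuF4Li2

CuF4Li2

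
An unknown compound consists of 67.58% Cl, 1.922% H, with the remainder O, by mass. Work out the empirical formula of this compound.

ClHO

Assume 100 g: 67.58 g Cl, 1.922 g H, 30.498 g O.
Cl: 67.58 g ÷ 35.45 g/mol = 1.906 mol
H: 1.922 g ÷ 1.008 g/mol = 1.907 mol
O: 30.498 g ÷ 16.00 g/mol = 1.906 mol
Smallest is O at 1.906 mol; normalising gives Cl 1.000, H 1.000, O 1.000
≈ 1:1:1 → ClHO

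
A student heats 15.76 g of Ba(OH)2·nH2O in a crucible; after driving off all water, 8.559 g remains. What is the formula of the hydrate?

Mass of water lost = 15.76 − 8.559 = 7.201 g → 7.201 / 18.02 = 0.3996 mol H2O
Molar mass of Ba(OH)2 = 171.35 g/mol → mol Ba(OH)2 = 8.559 / 171.35 = 0.04995
n = 0.3996 / 0.04995 = 8.00 ≈ 8 → Ba(OH)2·8H2O

Ba(OH)2·8H2O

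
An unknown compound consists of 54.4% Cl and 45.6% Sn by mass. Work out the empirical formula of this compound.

Assume 100 g: 54.4 g Cl, 45.6 g Sn.
n(Cl) = 54.4/35.45 = 1.535, n(Sn) = 45.6/118.71 = 0.3841
Smallest is Sn at 0.3841 mol; normalising gives Cl 3.995, Sn 1.000
≈ 4:1 → Cl4Sn

Cl4Sn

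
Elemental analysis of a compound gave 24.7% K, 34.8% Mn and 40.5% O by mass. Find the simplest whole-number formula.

KMnO4

Assume 100 g: 24.7 g K, 34.8 g Mn, 40.5 g O.
n(K) = 24.7/39.10 = 0.6317, n(Mn) = 34.8/54.94 = 0.6334, n(O) = 40.5/16.00 = 2.531
Smallest is K at 0.6317 mol; normalising gives K 1.000, Mn 1.003, O 4.007
→ KMnO4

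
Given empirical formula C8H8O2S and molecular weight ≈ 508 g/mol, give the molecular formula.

C24H24O6S3

Empirical-formula mass = 168.21 g/mol
n = 508 / 168.21 = 3.02 ≈ 3
Molecular formula = (C8H8O2S)3 = C24H24O6S3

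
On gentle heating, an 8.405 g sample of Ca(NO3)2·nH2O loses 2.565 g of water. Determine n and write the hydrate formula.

Ca(NO3)2·4H2O

Mass of anhydrous Ca(NO3)2 = 8.405 − 2.565 = 5.84 g
mol H2O = 2.565 / 18.02 = 0.1423
Molar mass of Ca(NO3)2 = 164.10 g/mol → mol Ca(NO3)2 = 5.84 / 164.10 = 0.03559
n = 0.1423 / 0.03559 = 4.00 ≈ 4 → Ca(NO3)2·4H2O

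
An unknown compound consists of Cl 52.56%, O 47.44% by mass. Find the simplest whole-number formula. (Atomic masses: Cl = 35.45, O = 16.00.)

ClO2

Assume 100 g: 52.56 g Cl, 47.44 g O.
Cl: 52.56 g ÷ 35.45 g/mol = 1.483 mol
O: 47.44 g ÷ 16.00 g/mol = 2.965 mol
Ratios (÷ 1.483): Cl 1.000, O 2.000
≈ 1:2 → ClO2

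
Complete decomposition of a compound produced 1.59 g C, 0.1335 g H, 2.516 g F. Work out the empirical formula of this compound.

CHF

Moles — C: 1.59 / 12.01 = 0.1324 mol; H: 0.1335 / 1.008 = 0.1324 mol; F: 2.516 / 19.00 = 0.1324 mol
Ratios (÷ 0.1324): C 1.000, H 1.000, F 1.000
≈ 1:1:1 → CHF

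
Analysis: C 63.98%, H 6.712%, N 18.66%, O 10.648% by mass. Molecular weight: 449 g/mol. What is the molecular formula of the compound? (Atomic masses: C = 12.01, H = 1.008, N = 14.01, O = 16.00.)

Assume 100 g: 63.98 g C, 6.712 g H, 18.66 g N, 10.648 g O.
n(C) = 63.98/12.01 = 5.327, n(H) = 6.712/1.008 = 6.659, n(N) = 18.66/14.01 = 1.332, n(O) = 10.648/16.00 = 0.6655
Ratios (÷ 0.6655): C 8.005, H 10.006, N 2.001, O 1.000
≈ 8:10:2:1 → C8H10N2O
Empirical-formula mass = 150.18 g/mol
n = 449 / 150.18 = 2.99 ≈ 3
Molecular formula = (C8H10N2O)×3 = C24H30N6O3

C24H30N6O3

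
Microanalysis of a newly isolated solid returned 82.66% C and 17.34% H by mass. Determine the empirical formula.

C2H5

Assume 100 g: 82.66 g C, 17.34 g H.
n(C) = 82.66/12.01 = 6.883, n(H) = 17.34/1.008 = 17.2
Ratios (÷ 6.883): C 1.000, H 2.499
Scaling by 2: C 2.00, H 5.00 → C2H5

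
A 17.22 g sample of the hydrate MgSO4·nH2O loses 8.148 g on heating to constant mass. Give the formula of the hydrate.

Mass of anhydrous MgSO4 = 17.22 − 8.148 = 9.072 g
mol H2O = 8.148 / 18.02 = 0.4522
Molar mass of MgSO4 = 120.38 g/mol → mol MgSO4 = 9.072 / 120.38 = 0.07536
n = 0.4522 / 0.07536 = 6.00 ≈ 6 → MgSO4·6H2O

MgSO4·6H2O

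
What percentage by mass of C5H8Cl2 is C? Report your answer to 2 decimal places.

Molar mass = 5(12.01) + 8(1.008) + 2(35.45) = 139.014 g/mol
Mass of C per mole = 5 × 12.01 = 60.050 g
% C = 60.050 / 139.014 × 100 = 43.20%

43.20%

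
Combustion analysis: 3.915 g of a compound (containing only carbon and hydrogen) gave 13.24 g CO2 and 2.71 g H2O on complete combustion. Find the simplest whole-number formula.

mol C = 13.24 / 44.01 = 0.3008; mass C = 0.3008 × 12.01 = 3.613 g
mol H = 2 × (2.71 / 18.02) = 0.3008; mass H = 0.3008 × 1.008 = 0.3032 g
Divide by the smallest (0.3008 mol H): C 1.000, H 1.000
≈ 1:1 → CH

CH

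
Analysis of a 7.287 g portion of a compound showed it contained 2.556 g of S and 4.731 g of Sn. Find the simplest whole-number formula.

S2Sn

S: 2.556 g ÷ 32.07 g/mol = 0.0797 mol
Sn: 4.731 g ÷ 118.71 g/mol = 0.03985 mol
Ratios (÷ 0.03985): S 2.000, Sn 1.000
→ S2Sn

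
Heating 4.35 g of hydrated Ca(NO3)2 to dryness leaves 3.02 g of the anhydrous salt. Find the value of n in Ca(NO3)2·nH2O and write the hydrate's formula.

Ca(NO3)2·4H2O

Mass of water lost = 4.35 − 3.02 = 1.33 g → 1.33 / 18.02 = 0.07381 mol H2O
Molar mass of Ca(NO3)2 = 164.10 g/mol → mol Ca(NO3)2 = 3.02 / 164.10 = 0.0184
n = 0.07381 / 0.0184 = 4.01 ≈ 4 → Ca(NO3)2·4H2O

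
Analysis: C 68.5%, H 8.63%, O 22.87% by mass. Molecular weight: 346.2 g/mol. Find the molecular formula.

C20H30O5

Assume 100 g: 68.5 g C, 8.63 g H, 22.87 g O.
n(C) = 68.5/12.01 = 5.704, n(H) = 8.63/1.008 = 8.562, n(O) = 22.87/16.00 = 1.429
Divide by the smallest (1.429 mol O): C 3.990, H 5.990, O 1.000
Ratio ≈ 4:6:1, so the empirical formula is C4H6O
Empirical-formula mass = 70.09 g/mol
n = 346.2 / 70.09 = 4.94 ≈ 5
Molecular formula = (C4H6O)×5 = C20H30O5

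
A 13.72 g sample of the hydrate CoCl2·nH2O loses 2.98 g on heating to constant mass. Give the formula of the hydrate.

Mass of anhydrous CoCl2 = 13.72 − 2.98 = 10.74 g
mol H2O = 2.98 / 18.02 = 0.1654
Molar mass of CoCl2 = 129.83 g/mol → mol CoCl2 = 10.74 / 129.83 = 0.08272
n = 0.1654 / 0.08272 = 2.00 ≈ 2 → CoCl2·2H2O

CoCl2·2H2O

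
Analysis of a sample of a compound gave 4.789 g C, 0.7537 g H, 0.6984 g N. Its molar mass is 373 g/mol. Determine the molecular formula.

C24H45N3

C: 4.789 g ÷ 12.01 g/mol = 0.3988 mol
H: 0.7537 g ÷ 1.008 g/mol = 0.7477 mol
N: 0.6984 g ÷ 14.01 g/mol = 0.04985 mol
Ratios (÷ 0.04985): C 7.999, H 14.999, N 1.000
Ratio ≈ 8:15:1, so the empirical formula is C8H15N
Empirical-formula mass = 125.21 g/mol
n = 373 / 125.21 = 2.98 ≈ 3
Molecular formula = (C8H15N)×3 = C24H45N3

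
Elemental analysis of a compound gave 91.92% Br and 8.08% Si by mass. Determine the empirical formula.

Br4Si

Assume 100 g: 91.92 g Br, 8.08 g Si.
Moles — Br: 91.92 / 79.90 = 1.15 mol; Si: 8.08 / 28.09 = 0.2876 mol
Smallest is Si at 0.2876 mol; normalising gives Br 3.999, Si 1.000
Ratio ≈ 4:1, so the empirical formula is Br4Si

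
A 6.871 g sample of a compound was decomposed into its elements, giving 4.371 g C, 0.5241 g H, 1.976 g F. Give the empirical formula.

C: 4.371 g ÷ 12.01 g/mol = 0.3639 mol
H: 0.5241 g ÷ 1.008 g/mol = 0.5199 mol
F: 1.976 g ÷ 19.00 g/mol = 0.104 mol
Smallest is F at 0.104 mol; normalising gives C 3.499, H 4.999, F 1.000
Scaling by 2: C 7.00, H 10.00, F 2.00 → C7H10F2

C7H10F2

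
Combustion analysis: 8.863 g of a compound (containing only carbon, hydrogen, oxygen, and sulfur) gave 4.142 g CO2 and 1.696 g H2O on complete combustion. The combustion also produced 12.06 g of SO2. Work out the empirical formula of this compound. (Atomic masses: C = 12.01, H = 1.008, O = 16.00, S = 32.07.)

mol C = 4.142 / 44.01 = 0.09411; mass C = 0.09411 × 12.01 = 1.130 g
mol H = 2 × (1.696 / 18.02) = 0.1882; mass H = 0.1882 × 1.008 = 0.1897 g
mol S = 12.06 / 64.07 = 0.1882; mass S = 6.037 g
mass O = 8.863 − (7.357) = 1.506 g → mol O = 0.09415
Smallest is C at 0.09411 mol; normalising gives C 1.000, H 2.000, O 1.000, S 2.000
Ratio ≈ 1:2:1:2, so the empirical formula is CH2OS2

CH2OS2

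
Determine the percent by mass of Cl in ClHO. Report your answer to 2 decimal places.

Molar mass = 1(35.45) + 1(1.008) + 1(16.00) = 52.458 g/mol
Mass of Cl per mole = 1 × 35.45 = 35.450 g
% Cl = 35.450 / 52.458 × 100 = 67.58%

67.58%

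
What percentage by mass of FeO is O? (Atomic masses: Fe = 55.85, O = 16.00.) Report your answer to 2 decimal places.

Molar mass = 1(55.85) + 1(16.00) = 71.850 g/mol
Mass of O per mole = 1 × 16.00 = 16.000 g
% O = 16.000 / 71.850 × 100 = 22.27%

22.27%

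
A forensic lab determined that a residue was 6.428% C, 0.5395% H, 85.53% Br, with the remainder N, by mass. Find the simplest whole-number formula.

Assume 100 g: 6.428 g C, 0.5395 g H, 85.53 g Br, 7.502 g N.
n(C) = 6.428/12.01 = 0.5352, n(H) = 0.5395/1.008 = 0.5352, n(Br) = 85.53/79.90 = 1.07, n(N) = 7.502/14.01 = 0.5355
Divide by the smallest (0.5352 mol H): C 1.000, H 1.000, Br 2.000, N 1.000
→ CHBr2N

CHBr2N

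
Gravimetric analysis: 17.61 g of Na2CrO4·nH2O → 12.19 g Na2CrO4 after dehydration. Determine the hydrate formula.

Mass of water lost = 17.61 − 12.19 = 5.42 g → 5.42 / 18.02 = 0.3008 mol H2O
Molar mass of Na2CrO4 = 161.98 g/mol → mol Na2CrO4 = 12.19 / 161.98 = 0.07526
n = 0.3008 / 0.07526 = 4.00 ≈ 4 → Na2CrO4·4H2O

Na2CrO4·4H2O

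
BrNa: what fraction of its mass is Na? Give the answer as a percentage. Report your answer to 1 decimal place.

Molar mass = 1(79.90) + 1(22.99) = 102.890 g/mol
Mass of Na per mole = 1 × 22.99 = 22.990 g
% Na = 22.990 / 102.890 × 100 = 22.3%

22.3%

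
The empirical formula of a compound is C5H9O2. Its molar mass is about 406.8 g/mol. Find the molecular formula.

C20H36O8

Empirical-formula mass = 101.12 g/mol
n = 406.8 / 101.12 = 4.02 ≈ 4
Molecular formula = (C5H9O2)4 = C20H36O8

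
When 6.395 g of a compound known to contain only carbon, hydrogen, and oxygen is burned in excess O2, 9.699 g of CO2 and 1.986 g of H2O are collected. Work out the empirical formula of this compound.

mol C = 9.699 / 44.01 = 0.2204; mass C = 0.2204 × 12.01 = 2.647 g
mol H = 2 × (1.986 / 18.02) = 0.2204; mass H = 0.2204 × 1.008 = 0.2222 g
mass O = 6.395 − (2.869) = 3.526 g → mol O = 0.2204
Smallest is O at 0.2204 mol; normalising gives C 1.000, H 1.000, O 1.000
Ratio ≈ 1:1:1, so the empirical formula is CHO

CHO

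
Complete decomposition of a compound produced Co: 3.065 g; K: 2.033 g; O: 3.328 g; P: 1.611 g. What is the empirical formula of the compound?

n(Co) = 3.065/58.93 = 0.05201, n(K) = 2.033/39.10 = 0.05199, n(O) = 3.328/16.00 = 0.208, n(P) = 1.611/30.97 = 0.05202
Ratios (÷ 0.05199): Co 1.000, K 1.000, O 4.000, P 1.000
Ratio ≈ 1:1:4:1, so the empirical formula is CoKO4P

CoKO4P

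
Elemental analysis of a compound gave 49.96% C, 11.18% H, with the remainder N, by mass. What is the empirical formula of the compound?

C3H8N2

Assume 100 g: 49.96 g C, 11.18 g H, 38.86 g N.
n(C) = 49.96/12.01 = 4.16, n(H) = 11.18/1.008 = 11.09, n(N) = 38.86/14.01 = 2.774
Divide by the smallest (2.774 mol N): C 1.500, H 3.999, N 1.000
Multiply by 2: C 3.00, H 8.00, N 2.00 → C3H8N2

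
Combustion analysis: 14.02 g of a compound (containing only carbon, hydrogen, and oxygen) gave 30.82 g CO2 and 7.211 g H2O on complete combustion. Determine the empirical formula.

mol C = 30.82 / 44.01 = 0.7003; mass C = 0.7003 × 12.01 = 8.411 g
mol H = 2 × (7.211 / 18.02) = 0.8003; mass H = 0.8003 × 1.008 = 0.8067 g
mass O = 14.02 − (9.217) = 4.803 g → mol O = 0.3002
Smallest is O at 0.3002 mol; normalising gives C 2.333, H 2.666, O 1.000
Multiply by 3: C 7.00, H 8.00, O 3.00 → C7H8O3

C7H8O3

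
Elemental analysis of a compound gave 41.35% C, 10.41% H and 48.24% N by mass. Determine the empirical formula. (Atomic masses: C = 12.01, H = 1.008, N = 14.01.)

Assume 100 g: 41.35 g C, 10.41 g H, 48.24 g N.
C: 41.35 g ÷ 12.01 g/mol = 3.443 mol
H: 10.41 g ÷ 1.008 g/mol = 10.33 mol
N: 48.24 g ÷ 14.01 g/mol = 3.443 mol
Ratios (÷ 3.443): C 1.000, H 3.000, N 1.000
≈ 1:3:1 → CH3N

CH3N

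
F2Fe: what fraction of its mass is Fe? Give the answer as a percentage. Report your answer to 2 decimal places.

59.51%

Molar mass = 2(19.00) + 1(55.85) = 93.850 g/mol
Mass of Fe per mole = 1 × 55.85 = 55.850 g
% Fe = 55.850 / 93.850 × 100 = 59.51%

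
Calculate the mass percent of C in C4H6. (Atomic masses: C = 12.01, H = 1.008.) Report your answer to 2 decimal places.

Molar mass = 4(12.01) + 6(1.008) = 54.088 g/mol
Mass of C per mole = 4 × 12.01 = 48.040 g
% C = 48.040 / 54.088 × 100 = 88.82%

88.82%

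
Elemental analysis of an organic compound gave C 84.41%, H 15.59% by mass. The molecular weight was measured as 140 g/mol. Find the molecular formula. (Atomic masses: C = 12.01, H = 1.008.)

C10H22

Assume 100 g: 84.41 g C, 15.59 g H.
C: 84.41 g ÷ 12.01 g/mol = 7.028 mol
H: 15.59 g ÷ 1.008 g/mol = 15.47 mol
Ratios (÷ 7.028): C 1.000, H 2.201
Multiply by 5: C 5.00, H 11.00 → C5H11
Empirical-formula mass = 71.14 g/mol
n = 140 / 71.14 = 1.97 ≈ 2
Molecular formula = (C5H11)×2 = C10H22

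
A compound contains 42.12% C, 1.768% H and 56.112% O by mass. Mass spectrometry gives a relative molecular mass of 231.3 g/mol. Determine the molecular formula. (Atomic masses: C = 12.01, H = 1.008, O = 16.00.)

C8H4O8

Assume 100 g: 42.12 g C, 1.768 g H, 56.112 g O.
C: 42.12 g ÷ 12.01 g/mol = 3.507 mol
H: 1.768 g ÷ 1.008 g/mol = 1.754 mol
O: 56.112 g ÷ 16.00 g/mol = 3.507 mol
Divide by the smallest (1.754 mol H): C 2.000, H 1.000, O 1.999
→ C2HO2
Empirical-formula mass = 57.03 g/mol
n = 231.3 / 57.03 = 4.06 ≈ 4
Molecular formula = (C2HO2)×4 = C8H4O8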